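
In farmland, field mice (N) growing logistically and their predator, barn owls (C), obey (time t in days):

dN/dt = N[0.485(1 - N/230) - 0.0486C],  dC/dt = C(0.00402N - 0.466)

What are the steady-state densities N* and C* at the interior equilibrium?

From dC/dt = 0 with C > 0: 0.00402N* = 0.466, so N* = 116.
Substitute into dN/dt = 0: 0.485(1 - 116/230) = 0.0486C*.
The bracket is 0.496, giving C* = 0.241/0.0486 = 4.95.

N* ≈ 116, C* ≈ 4.95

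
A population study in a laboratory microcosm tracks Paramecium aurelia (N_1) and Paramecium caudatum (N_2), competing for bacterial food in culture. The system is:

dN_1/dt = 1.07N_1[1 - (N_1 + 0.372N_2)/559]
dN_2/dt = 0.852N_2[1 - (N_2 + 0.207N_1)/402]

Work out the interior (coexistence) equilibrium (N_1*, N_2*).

Setting both brackets to zero gives the nullclines N_1 + 0.372N_2 = 559 and 0.207N_1 + N_2 = 402.
Substituting N_2 = 402 - 0.207N_1 into the first: N_1(1 - 0.372·0.207) = 559 - 0.372·402.
So N_1* = 409/0.923 = 444, and then N_2* = 402 - 0.207·444 = 310.

N_1* ≈ 444, N_2* ≈ 310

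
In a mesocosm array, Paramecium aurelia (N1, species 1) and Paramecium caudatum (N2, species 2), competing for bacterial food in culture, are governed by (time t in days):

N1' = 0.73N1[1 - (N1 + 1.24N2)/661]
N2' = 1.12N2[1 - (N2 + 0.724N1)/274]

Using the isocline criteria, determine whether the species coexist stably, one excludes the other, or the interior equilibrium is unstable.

Compare the nullcline intercepts: K1/α12 = 661/1.24 = 533 > K2 = 274; K2/α21 = 274/0.724 = 378 < K1 = 661.
Since the inequalities point opposite ways, species 1 can invade but species 2 cannot.

species 1 excludes species 2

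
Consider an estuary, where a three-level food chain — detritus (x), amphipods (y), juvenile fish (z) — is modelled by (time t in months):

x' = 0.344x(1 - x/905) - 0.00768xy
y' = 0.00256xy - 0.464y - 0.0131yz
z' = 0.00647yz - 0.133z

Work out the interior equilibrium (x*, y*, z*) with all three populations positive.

x* ≈ 490, y* ≈ 20.6, z* ≈ 60.3

From dz/dt = 0: 0.00647y* = 0.133, so y* = 20.6.
From dx/dt = 0: 0.344(1 - x*/905) = 0.00768·20.6, giving x* = 905·(1 - 0.459) = 490.
From dy/dt = 0: 0.00256·490 - 0.464 = 0.0131z*, so z* = 0.79/0.0131 = 60.3.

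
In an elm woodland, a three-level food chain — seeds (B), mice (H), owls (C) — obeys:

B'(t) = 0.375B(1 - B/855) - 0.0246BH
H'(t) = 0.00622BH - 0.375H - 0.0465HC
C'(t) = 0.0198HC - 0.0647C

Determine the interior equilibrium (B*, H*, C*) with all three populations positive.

From dC/dt = 0: 0.0198H* = 0.0647, so H* = 3.27.
From dB/dt = 0: 0.375(1 - B*/855) = 0.0246·3.27, giving B* = 855·(1 - 0.214) = 672.
From dH/dt = 0: 0.00622·672 - 0.375 = 0.0465C*, so C* = 3.8/0.0465 = 81.8.

B* ≈ 672, H* ≈ 3.27, C* ≈ 81.8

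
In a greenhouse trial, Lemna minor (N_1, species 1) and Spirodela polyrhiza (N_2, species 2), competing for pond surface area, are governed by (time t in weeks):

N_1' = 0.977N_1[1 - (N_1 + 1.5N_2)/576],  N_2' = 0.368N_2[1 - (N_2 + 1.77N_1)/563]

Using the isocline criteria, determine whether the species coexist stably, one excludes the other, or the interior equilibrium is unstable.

unstable coexistence (outcome depends on initial conditions)

Compare the nullcline intercepts: K1/α12 = 576/1.5 = 384 < K2 = 563; K2/α21 = 563/1.77 = 318 < K1 = 576.
Since both are reversed, neither can invade when rare; the interior point is a saddle.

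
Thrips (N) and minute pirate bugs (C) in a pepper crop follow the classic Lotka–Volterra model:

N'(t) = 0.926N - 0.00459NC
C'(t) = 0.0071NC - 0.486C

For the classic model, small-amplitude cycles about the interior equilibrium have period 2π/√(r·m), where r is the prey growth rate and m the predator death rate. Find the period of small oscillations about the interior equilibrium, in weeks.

T ≈ 9.37 weeks

Here r = 0.926 and m = 0.486, so r·m = 0.45.
ω = √0.45 = 0.671 per week, hence T = 2π/ω ≈ 9.37 weeks.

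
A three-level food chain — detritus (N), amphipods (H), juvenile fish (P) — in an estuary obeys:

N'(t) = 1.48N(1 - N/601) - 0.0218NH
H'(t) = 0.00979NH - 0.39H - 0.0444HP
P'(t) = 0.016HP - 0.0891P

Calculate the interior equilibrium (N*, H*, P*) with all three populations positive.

N* ≈ 552, H* ≈ 5.57, P* ≈ 113

From dP/dt = 0: 0.016H* = 0.0891, so H* = 5.57.
From dN/dt = 0: 1.48(1 - N*/601) = 0.0218·5.57, giving N* = 601·(1 - 0.082) = 552.
From dH/dt = 0: 0.00979·552 - 0.39 = 0.0444P*, so P* = 5.01/0.0444 = 113.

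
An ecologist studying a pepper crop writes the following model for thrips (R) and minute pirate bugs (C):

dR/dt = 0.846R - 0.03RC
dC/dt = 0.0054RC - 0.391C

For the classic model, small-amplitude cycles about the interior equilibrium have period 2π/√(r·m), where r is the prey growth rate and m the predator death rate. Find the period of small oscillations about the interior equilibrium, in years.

T ≈ 10.9 years

Here r = 0.846 and m = 0.391, so r·m = 0.331.
ω = √0.331 = 0.575 per year, hence T = 2π/ω ≈ 10.9 years.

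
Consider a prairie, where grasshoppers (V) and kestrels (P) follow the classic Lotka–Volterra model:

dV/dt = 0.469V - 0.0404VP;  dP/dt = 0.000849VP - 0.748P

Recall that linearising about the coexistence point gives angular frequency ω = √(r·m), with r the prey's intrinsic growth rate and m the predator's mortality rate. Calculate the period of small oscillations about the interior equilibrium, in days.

T ≈ 10.6 days

Here r = 0.469 and m = 0.748, so r·m = 0.351.
ω = √0.351 = 0.592 per day, hence T = 2π/ω ≈ 10.6 days.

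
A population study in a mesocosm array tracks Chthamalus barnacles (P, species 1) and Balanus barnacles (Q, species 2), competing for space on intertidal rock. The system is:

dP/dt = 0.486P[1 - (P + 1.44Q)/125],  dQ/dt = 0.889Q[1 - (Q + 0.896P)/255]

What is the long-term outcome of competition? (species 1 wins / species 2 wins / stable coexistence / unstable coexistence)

Compare the nullcline intercepts: K1/α12 = 125/1.44 = 86.8 < K2 = 255; K2/α21 = 255/0.896 = 285 > K1 = 125.
Since the inequalities point opposite ways, species 2 can invade but species 1 cannot.

species 2 excludes species 1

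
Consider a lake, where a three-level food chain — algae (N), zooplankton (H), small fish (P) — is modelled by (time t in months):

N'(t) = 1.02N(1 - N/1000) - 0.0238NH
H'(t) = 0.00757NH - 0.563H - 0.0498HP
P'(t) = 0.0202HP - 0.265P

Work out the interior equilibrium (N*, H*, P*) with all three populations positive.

N* ≈ 694, H* ≈ 13.1, P* ≈ 94.2

From dP/dt = 0: 0.0202H* = 0.265, so H* = 13.1.
From dN/dt = 0: 1.02(1 - N*/1000) = 0.0238·13.1, giving N* = 1000·(1 - 0.306) = 694.
From dH/dt = 0: 0.00757·694 - 0.563 = 0.0498P*, so P* = 4.69/0.0498 = 94.2.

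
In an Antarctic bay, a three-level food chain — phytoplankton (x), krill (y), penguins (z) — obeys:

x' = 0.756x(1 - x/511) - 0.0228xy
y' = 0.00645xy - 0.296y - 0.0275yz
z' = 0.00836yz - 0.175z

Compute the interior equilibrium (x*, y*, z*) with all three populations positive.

x* ≈ 188, y* ≈ 20.9, z* ≈ 33.4

From dz/dt = 0: 0.00836y* = 0.175, so y* = 20.9.
From dx/dt = 0: 0.756(1 - x*/511) = 0.0228·20.9, giving x* = 511·(1 - 0.631) = 188.
From dy/dt = 0: 0.00645·188 - 0.296 = 0.0275z*, so z* = 0.919/0.0275 = 33.4.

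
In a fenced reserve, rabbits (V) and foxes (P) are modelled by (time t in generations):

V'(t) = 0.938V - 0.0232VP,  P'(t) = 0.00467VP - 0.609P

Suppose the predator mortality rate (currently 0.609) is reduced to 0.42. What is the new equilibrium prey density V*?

V* ≈ 89.9

At the interior fixed point, setting dP/dt = 0 with P > 0 fixes V* = (predator death rate)/(VP coefficient) — independent of the other coefficients.
With the change, V* = 0.42/0.00467 = 89.9; it falls from 130.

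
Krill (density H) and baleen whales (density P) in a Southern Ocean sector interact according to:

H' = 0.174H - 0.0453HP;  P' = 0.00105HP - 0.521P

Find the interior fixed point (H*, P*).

Set dP/dt = 0 with P > 0: 0.00105H - 0.521 = 0, so H* = 0.521/0.00105 = 496.
Set dH/dt = 0 with H > 0: 0.174 - 0.0453P = 0, so P* = 0.174/0.0453 = 3.84.

H* ≈ 496, P* ≈ 3.84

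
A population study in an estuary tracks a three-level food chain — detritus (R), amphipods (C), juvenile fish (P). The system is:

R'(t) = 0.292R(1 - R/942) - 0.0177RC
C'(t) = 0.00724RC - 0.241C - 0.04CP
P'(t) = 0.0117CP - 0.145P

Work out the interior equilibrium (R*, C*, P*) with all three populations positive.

R* ≈ 234, C* ≈ 12.4, P* ≈ 36.4

From dP/dt = 0: 0.0117C* = 0.145, so C* = 12.4.
From dR/dt = 0: 0.292(1 - R*/942) = 0.0177·12.4, giving R* = 942·(1 - 0.751) = 234.
From dC/dt = 0: 0.00724·234 - 0.241 = 0.04P*, so P* = 1.46/0.04 = 36.4.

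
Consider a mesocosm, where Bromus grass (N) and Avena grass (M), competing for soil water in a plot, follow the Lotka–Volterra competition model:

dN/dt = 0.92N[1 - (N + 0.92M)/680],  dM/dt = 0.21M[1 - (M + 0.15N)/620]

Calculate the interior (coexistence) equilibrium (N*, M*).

Setting both brackets to zero gives the nullclines N + 0.92M = 680 and 0.15N + M = 620.
Substituting M = 620 - 0.15N into the first: N(1 - 0.92·0.15) = 680 - 0.92·620.
So N* = 110/0.862 = 127, and then M* = 620 - 0.15·127 = 601.

N* ≈ 127, M* ≈ 601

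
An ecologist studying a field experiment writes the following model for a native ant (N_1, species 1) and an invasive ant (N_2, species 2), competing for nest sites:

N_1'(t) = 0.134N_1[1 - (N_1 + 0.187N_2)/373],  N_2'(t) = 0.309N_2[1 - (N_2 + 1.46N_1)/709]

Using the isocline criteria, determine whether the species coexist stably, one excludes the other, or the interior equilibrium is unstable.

Compare the nullcline intercepts: K1/α12 = 373/0.187 = 1990 > K2 = 709; K2/α21 = 709/1.46 = 486 > K1 = 373.
Since both inequalities hold, each species can invade when rare, so the interior equilibrium is stable.

stable coexistence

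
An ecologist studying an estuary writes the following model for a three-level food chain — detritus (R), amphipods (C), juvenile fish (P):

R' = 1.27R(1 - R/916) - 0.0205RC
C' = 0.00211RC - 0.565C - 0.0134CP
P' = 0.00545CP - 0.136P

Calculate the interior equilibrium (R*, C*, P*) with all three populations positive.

R* ≈ 547, C* ≈ 25, P* ≈ 44

From dP/dt = 0: 0.00545C* = 0.136, so C* = 25.
From dR/dt = 0: 1.27(1 - R*/916) = 0.0205·25, giving R* = 916·(1 - 0.403) = 547.
From dC/dt = 0: 0.00211·547 - 0.565 = 0.0134P*, so P* = 0.589/0.0134 = 44.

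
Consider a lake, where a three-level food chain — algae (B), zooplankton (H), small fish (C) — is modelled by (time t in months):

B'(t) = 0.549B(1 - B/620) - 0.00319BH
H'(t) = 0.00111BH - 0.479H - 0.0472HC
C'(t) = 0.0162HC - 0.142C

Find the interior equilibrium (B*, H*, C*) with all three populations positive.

From dC/dt = 0: 0.0162H* = 0.142, so H* = 8.77.
From dB/dt = 0: 0.549(1 - B*/620) = 0.00319·8.77, giving B* = 620·(1 - 0.0509) = 588.
From dH/dt = 0: 0.00111·588 - 0.479 = 0.0472C*, so C* = 0.174/0.0472 = 3.69.

B* ≈ 588, H* ≈ 8.77, C* ≈ 3.69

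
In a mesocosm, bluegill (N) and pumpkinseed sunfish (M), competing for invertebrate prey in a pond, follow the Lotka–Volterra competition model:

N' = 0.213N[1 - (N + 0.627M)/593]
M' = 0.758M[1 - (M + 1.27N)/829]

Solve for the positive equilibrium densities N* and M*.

Setting both brackets to zero gives the nullclines N + 0.627M = 593 and 1.27N + M = 829.
Substituting M = 829 - 1.27N into the first: N(1 - 0.627·1.27) = 593 - 0.627·829.
So N* = 73.2/0.204 = 359, and then M* = 829 - 1.27·359 = 373.

N* ≈ 359, M* ≈ 373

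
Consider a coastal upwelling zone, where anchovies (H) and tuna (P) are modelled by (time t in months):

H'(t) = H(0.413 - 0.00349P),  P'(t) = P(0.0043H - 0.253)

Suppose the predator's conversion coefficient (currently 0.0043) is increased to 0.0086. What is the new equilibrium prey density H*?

H* ≈ 29.4

At the interior fixed point, setting dP/dt = 0 with P > 0 fixes H* = (predator death rate)/(HP coefficient) — independent of the other coefficients.
With the change, H* = 0.253/0.0086 = 29.4; it falls from 58.8.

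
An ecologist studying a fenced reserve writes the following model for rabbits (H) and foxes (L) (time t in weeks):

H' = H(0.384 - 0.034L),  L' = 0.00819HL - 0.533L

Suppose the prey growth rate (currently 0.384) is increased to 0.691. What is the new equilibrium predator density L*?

L* ≈ 20.3

At the interior fixed point, setting dH/dt = 0 with H > 0 fixes L* = (prey growth rate)/(HL coefficient) — independent of the other coefficients.
With the change, L* = 0.691/0.034 = 20.3; it rises from 11.3.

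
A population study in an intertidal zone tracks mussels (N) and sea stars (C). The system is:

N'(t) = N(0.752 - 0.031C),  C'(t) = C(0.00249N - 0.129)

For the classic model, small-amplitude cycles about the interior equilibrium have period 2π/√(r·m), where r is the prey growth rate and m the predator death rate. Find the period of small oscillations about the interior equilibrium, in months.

T ≈ 20.2 months

Here r = 0.752 and m = 0.129, so r·m = 0.097.
ω = √0.097 = 0.311 per month, hence T = 2π/ω ≈ 20.2 months.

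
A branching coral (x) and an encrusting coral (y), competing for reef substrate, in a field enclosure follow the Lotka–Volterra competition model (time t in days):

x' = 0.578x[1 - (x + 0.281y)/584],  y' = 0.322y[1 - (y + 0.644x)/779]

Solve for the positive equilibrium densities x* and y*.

Setting both brackets to zero gives the nullclines x + 0.281y = 584 and 0.644x + y = 779.
Substituting y = 779 - 0.644x into the first: x(1 - 0.281·0.644) = 584 - 0.281·779.
So x* = 365/0.819 = 446, and then y* = 779 - 0.644·446 = 492.

x* ≈ 446, y* ≈ 492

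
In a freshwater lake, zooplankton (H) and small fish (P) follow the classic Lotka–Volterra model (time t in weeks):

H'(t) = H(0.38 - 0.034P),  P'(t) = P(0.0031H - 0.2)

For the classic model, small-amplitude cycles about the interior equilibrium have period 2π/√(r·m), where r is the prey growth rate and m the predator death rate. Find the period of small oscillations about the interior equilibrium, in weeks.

Here r = 0.38 and m = 0.2, so r·m = 0.076.
ω = √0.076 = 0.276 per week, hence T = 2π/ω ≈ 22.8 weeks.

T ≈ 22.8 weeks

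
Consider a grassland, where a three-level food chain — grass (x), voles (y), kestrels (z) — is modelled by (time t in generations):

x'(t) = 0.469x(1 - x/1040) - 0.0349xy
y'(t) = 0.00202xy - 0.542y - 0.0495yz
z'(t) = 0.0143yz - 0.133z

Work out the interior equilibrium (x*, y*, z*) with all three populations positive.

From dz/dt = 0: 0.0143y* = 0.133, so y* = 9.3.
From dx/dt = 0: 0.469(1 - x*/1040) = 0.0349·9.3, giving x* = 1040·(1 - 0.692) = 320.
From dy/dt = 0: 0.00202·320 - 0.542 = 0.0495z*, so z* = 0.105/0.0495 = 2.12.

x* ≈ 320, y* ≈ 9.3, z* ≈ 2.12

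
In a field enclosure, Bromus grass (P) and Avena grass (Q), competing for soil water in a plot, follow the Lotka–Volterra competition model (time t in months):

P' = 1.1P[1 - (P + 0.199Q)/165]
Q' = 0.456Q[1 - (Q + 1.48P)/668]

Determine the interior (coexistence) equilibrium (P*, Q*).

Setting both brackets to zero gives the nullclines P + 0.199Q = 165 and 1.48P + Q = 668.
Substituting Q = 668 - 1.48P into the first: P(1 - 0.199·1.48) = 165 - 0.199·668.
So P* = 32.1/0.705 = 45.5, and then Q* = 668 - 1.48·45.5 = 601.

P* ≈ 45.5, Q* ≈ 601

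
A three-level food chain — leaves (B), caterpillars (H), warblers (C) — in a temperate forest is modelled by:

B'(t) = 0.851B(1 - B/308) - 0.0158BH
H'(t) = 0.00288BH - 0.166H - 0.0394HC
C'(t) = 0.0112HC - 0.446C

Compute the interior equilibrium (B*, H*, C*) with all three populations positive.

B* ≈ 80.3, H* ≈ 39.8, C* ≈ 1.66

From dC/dt = 0: 0.0112H* = 0.446, so H* = 39.8.
From dB/dt = 0: 0.851(1 - B*/308) = 0.0158·39.8, giving B* = 308·(1 - 0.739) = 80.3.
From dH/dt = 0: 0.00288·80.3 - 0.166 = 0.0394C*, so C* = 0.0652/0.0394 = 1.66.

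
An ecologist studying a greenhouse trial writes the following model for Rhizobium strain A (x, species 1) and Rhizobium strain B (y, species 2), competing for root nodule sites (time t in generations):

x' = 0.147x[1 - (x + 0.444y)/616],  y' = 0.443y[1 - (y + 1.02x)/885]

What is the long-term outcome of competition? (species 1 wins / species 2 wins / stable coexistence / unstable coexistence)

stable coexistence

Compare the nullcline intercepts: K1/α12 = 616/0.444 = 1390 > K2 = 885; K2/α21 = 885/1.02 = 868 > K1 = 616.
Since both inequalities hold, each species can invade when rare, so the interior equilibrium is stable.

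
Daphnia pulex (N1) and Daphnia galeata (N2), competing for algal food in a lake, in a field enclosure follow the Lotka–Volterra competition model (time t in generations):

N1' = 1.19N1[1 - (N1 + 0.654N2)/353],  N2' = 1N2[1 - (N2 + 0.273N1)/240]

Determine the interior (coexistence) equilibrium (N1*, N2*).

Setting both brackets to zero gives the nullclines N1 + 0.654N2 = 353 and 0.273N1 + N2 = 240.
Substituting N2 = 240 - 0.273N1 into the first: N1(1 - 0.654·0.273) = 353 - 0.654·240.
So N1* = 196/0.821 = 239, and then N2* = 240 - 0.273·239 = 175.

N1* ≈ 239, N2* ≈ 175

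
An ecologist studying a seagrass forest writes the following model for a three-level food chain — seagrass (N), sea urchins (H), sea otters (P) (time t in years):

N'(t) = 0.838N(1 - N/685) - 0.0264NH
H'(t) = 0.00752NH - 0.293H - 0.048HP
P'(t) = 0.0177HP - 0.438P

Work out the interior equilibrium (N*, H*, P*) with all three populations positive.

N* ≈ 151, H* ≈ 24.7, P* ≈ 17.6

From dP/dt = 0: 0.0177H* = 0.438, so H* = 24.7.
From dN/dt = 0: 0.838(1 - N*/685) = 0.0264·24.7, giving N* = 685·(1 - 0.78) = 151.
From dH/dt = 0: 0.00752·151 - 0.293 = 0.048P*, so P* = 0.842/0.048 = 17.6.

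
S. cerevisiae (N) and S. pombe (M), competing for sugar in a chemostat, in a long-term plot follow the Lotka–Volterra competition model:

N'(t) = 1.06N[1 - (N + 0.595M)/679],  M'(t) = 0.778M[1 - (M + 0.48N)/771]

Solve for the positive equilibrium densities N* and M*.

N* ≈ 308, M* ≈ 623

Setting both brackets to zero gives the nullclines N + 0.595M = 679 and 0.48N + M = 771.
Substituting M = 771 - 0.48N into the first: N(1 - 0.595·0.48) = 679 - 0.595·771.
So N* = 220/0.714 = 308, and then M* = 771 - 0.48·308 = 623.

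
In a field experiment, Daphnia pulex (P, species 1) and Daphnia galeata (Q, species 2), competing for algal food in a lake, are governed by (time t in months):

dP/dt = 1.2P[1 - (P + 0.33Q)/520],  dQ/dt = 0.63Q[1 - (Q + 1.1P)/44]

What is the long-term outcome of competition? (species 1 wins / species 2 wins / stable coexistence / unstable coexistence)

Compare the nullcline intercepts: K1/α12 = 520/0.33 = 1580 > K2 = 44; K2/α21 = 44/1.1 = 40 < K1 = 520.
Since the inequalities point opposite ways, species 1 can invade but species 2 cannot.

species 1 excludes species 2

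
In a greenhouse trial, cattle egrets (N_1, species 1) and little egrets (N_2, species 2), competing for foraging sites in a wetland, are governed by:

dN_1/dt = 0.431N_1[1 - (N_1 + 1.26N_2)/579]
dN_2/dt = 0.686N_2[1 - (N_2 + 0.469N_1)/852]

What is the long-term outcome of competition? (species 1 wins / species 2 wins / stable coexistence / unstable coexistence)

Compare the nullcline intercepts: K1/α12 = 579/1.26 = 460 < K2 = 852; K2/α21 = 852/0.469 = 1820 > K1 = 579.
Since the inequalities point opposite ways, species 2 can invade but species 1 cannot.

species 2 excludes species 1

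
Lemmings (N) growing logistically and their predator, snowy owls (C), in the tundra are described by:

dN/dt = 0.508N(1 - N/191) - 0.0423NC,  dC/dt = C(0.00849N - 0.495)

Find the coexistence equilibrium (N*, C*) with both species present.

N* ≈ 58.3, C* ≈ 8.34

From dC/dt = 0 with C > 0: 0.00849N* = 0.495, so N* = 58.3.
Substitute into dN/dt = 0: 0.508(1 - 58.3/191) = 0.0423C*.
The bracket is 0.695, giving C* = 0.353/0.0423 = 8.34.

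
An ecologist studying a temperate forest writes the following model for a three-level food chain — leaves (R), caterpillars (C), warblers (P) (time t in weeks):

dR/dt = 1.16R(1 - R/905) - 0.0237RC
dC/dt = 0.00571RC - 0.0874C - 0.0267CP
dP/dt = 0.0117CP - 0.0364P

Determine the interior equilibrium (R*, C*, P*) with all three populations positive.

From dP/dt = 0: 0.0117C* = 0.0364, so C* = 3.11.
From dR/dt = 0: 1.16(1 - R*/905) = 0.0237·3.11, giving R* = 905·(1 - 0.0636) = 847.
From dC/dt = 0: 0.00571·847 - 0.0874 = 0.0267P*, so P* = 4.75/0.0267 = 178.

R* ≈ 847, C* ≈ 3.11, P* ≈ 178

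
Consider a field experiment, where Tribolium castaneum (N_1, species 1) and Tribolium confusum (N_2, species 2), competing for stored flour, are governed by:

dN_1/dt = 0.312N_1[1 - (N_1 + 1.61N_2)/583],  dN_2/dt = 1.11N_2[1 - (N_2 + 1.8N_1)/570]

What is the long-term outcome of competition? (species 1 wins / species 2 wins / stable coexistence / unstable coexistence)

Compare the nullcline intercepts: K1/α12 = 583/1.61 = 362 < K2 = 570; K2/α21 = 570/1.8 = 317 < K1 = 583.
Since both are reversed, neither can invade when rare; the interior point is a saddle.

unstable coexistence (outcome depends on initial conditions)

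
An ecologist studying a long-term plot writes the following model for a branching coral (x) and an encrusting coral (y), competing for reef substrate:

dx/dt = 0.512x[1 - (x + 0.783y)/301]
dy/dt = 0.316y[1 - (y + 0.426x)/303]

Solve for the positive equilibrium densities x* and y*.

x* ≈ 95.7, y* ≈ 262

Setting both brackets to zero gives the nullclines x + 0.783y = 301 and 0.426x + y = 303.
Substituting y = 303 - 0.426x into the first: x(1 - 0.783·0.426) = 301 - 0.783·303.
So x* = 63.8/0.666 = 95.7, and then y* = 303 - 0.426·95.7 = 262.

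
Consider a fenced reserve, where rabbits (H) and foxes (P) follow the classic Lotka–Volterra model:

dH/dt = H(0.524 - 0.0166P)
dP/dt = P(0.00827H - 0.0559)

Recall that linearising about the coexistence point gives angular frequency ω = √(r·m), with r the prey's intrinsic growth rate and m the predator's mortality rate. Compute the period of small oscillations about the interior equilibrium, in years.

T ≈ 36.7 years

Here r = 0.524 and m = 0.0559, so r·m = 0.0293.
ω = √0.0293 = 0.171 per year, hence T = 2π/ω ≈ 36.7 years.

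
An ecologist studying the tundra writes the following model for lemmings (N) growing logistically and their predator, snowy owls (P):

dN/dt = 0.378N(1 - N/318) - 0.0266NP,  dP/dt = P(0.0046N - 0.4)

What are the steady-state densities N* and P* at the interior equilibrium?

From dP/dt = 0 with P > 0: 0.0046N* = 0.4, so N* = 87.
Substitute into dN/dt = 0: 0.378(1 - 87/318) = 0.0266P*.
The bracket is 0.727, giving P* = 0.275/0.0266 = 10.3.

N* ≈ 87, P* ≈ 10.3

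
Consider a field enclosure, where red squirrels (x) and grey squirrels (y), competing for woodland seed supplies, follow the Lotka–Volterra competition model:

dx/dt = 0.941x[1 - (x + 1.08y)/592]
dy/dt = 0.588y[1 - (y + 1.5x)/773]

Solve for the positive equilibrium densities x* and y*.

x* ≈ 392, y* ≈ 185

Setting both brackets to zero gives the nullclines x + 1.08y = 592 and 1.5x + y = 773.
Substituting y = 773 - 1.5x into the first: x(1 - 1.08·1.5) = 592 - 1.08·773.
So x* = -243/-0.62 = 392, and then y* = 773 - 1.5·392 = 185.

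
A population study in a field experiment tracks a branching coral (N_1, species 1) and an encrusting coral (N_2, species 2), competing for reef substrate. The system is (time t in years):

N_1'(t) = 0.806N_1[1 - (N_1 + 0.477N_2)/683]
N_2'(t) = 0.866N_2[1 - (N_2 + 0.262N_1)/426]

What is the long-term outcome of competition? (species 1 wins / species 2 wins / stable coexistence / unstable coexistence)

Compare the nullcline intercepts: K1/α12 = 683/0.477 = 1430 > K2 = 426; K2/α21 = 426/0.262 = 1630 > K1 = 683.
Since both inequalities hold, each species can invade when rare, so the interior equilibrium is stable.

stable coexistence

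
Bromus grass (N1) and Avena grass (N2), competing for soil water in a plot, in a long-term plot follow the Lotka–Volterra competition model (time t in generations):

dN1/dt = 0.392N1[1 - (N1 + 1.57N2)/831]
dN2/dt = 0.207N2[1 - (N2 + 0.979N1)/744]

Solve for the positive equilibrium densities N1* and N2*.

N1* ≈ 628, N2* ≈ 130

Setting both brackets to zero gives the nullclines N1 + 1.57N2 = 831 and 0.979N1 + N2 = 744.
Substituting N2 = 744 - 0.979N1 into the first: N1(1 - 1.57·0.979) = 831 - 1.57·744.
So N1* = -337/-0.537 = 628, and then N2* = 744 - 0.979·628 = 130.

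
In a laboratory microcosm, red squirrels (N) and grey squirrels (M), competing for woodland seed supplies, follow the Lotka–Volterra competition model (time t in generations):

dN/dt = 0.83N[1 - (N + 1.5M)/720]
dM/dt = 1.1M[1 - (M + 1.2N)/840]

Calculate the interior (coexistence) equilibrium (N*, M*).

N* ≈ 675, M* ≈ 30

Setting both brackets to zero gives the nullclines N + 1.5M = 720 and 1.2N + M = 840.
Substituting M = 840 - 1.2N into the first: N(1 - 1.5·1.2) = 720 - 1.5·840.
So N* = -540/-0.8 = 675, and then M* = 840 - 1.2·675 = 30.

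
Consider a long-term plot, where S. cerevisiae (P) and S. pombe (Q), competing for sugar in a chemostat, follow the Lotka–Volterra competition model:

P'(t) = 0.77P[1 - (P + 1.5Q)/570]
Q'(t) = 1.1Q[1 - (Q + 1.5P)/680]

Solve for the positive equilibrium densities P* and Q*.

Setting both brackets to zero gives the nullclines P + 1.5Q = 570 and 1.5P + Q = 680.
Substituting Q = 680 - 1.5P into the first: P(1 - 1.5·1.5) = 570 - 1.5·680.
So P* = -450/-1.25 = 360, and then Q* = 680 - 1.5·360 = 140.

P* ≈ 360, Q* ≈ 140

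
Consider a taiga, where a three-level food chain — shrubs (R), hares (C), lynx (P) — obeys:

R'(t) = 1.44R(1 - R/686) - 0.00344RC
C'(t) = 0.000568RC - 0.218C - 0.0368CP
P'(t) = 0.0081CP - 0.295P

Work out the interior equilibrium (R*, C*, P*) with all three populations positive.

From dP/dt = 0: 0.0081C* = 0.295, so C* = 36.4.
From dR/dt = 0: 1.44(1 - R*/686) = 0.00344·36.4, giving R* = 686·(1 - 0.087) = 626.
From dC/dt = 0: 0.000568·626 - 0.218 = 0.0368P*, so P* = 0.138/0.0368 = 3.74.

R* ≈ 626, C* ≈ 36.4, P* ≈ 3.74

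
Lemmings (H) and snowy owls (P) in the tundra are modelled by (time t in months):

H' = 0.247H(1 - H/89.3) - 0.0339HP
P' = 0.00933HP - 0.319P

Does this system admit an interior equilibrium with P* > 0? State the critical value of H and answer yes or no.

The predator equation gives dP/dt > 0 only when H > 0.319/0.00933 = 34.2.
Without the predator, H → K = 89.3. Since 89.3 > 34.2, the predator can invade and persist.

Threshold H = 34.2; K > 34.2, so yes, the predator persists.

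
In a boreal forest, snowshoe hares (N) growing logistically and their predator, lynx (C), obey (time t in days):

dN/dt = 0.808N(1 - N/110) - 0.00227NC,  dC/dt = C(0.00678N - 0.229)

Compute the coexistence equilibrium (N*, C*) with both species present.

N* ≈ 33.8, C* ≈ 247

From dC/dt = 0 with C > 0: 0.00678N* = 0.229, so N* = 33.8.
Substitute into dN/dt = 0: 0.808(1 - 33.8/110) = 0.00227C*.
The bracket is 0.693, giving C* = 0.56/0.00227 = 247.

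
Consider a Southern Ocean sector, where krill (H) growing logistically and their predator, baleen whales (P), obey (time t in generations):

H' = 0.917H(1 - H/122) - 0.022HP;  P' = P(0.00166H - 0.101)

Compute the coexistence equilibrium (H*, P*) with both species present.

H* ≈ 60.8, P* ≈ 20.9

From dP/dt = 0 with P > 0: 0.00166H* = 0.101, so H* = 60.8.
Substitute into dH/dt = 0: 0.917(1 - 60.8/122) = 0.022P*.
The bracket is 0.501, giving P* = 0.46/0.022 = 20.9.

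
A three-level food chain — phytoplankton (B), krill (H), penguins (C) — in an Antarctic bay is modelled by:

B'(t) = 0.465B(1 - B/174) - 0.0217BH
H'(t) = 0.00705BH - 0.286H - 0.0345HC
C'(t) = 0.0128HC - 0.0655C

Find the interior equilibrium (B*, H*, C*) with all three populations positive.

B* ≈ 132, H* ≈ 5.12, C* ≈ 18.8

From dC/dt = 0: 0.0128H* = 0.0655, so H* = 5.12.
From dB/dt = 0: 0.465(1 - B*/174) = 0.0217·5.12, giving B* = 174·(1 - 0.239) = 132.
From dH/dt = 0: 0.00705·132 - 0.286 = 0.0345C*, so C* = 0.648/0.0345 = 18.8.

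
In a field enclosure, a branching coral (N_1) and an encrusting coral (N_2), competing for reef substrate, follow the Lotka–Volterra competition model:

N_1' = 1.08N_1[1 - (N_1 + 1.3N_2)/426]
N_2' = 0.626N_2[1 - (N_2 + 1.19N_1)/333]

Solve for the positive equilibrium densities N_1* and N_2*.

N_1* ≈ 12.6, N_2* ≈ 318

Setting both brackets to zero gives the nullclines N_1 + 1.3N_2 = 426 and 1.19N_1 + N_2 = 333.
Substituting N_2 = 333 - 1.19N_1 into the first: N_1(1 - 1.3·1.19) = 426 - 1.3·333.
So N_1* = -6.9/-0.547 = 12.6, and then N_2* = 333 - 1.19·12.6 = 318.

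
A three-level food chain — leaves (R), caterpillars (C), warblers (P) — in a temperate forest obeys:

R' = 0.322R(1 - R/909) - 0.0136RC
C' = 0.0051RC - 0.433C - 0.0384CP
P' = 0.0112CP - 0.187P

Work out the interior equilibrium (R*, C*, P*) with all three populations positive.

From dP/dt = 0: 0.0112C* = 0.187, so C* = 16.7.
From dR/dt = 0: 0.322(1 - R*/909) = 0.0136·16.7, giving R* = 909·(1 - 0.705) = 268.
From dC/dt = 0: 0.0051·268 - 0.433 = 0.0384P*, so P* = 0.934/0.0384 = 24.3.

R* ≈ 268, C* ≈ 16.7, P* ≈ 24.3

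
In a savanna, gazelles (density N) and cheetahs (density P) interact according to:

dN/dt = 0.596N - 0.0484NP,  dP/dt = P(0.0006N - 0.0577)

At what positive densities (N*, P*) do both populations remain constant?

Set dP/dt = 0 with P > 0: 0.0006N - 0.0577 = 0, so N* = 0.0577/0.0006 = 96.2.
Set dN/dt = 0 with N > 0: 0.596 - 0.0484P = 0, so P* = 0.596/0.0484 = 12.3.

N* ≈ 96.2, P* ≈ 12.3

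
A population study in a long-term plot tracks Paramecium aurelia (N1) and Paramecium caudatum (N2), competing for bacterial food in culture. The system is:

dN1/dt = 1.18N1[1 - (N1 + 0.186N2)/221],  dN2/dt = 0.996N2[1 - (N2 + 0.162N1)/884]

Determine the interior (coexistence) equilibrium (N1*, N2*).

Setting both brackets to zero gives the nullclines N1 + 0.186N2 = 221 and 0.162N1 + N2 = 884.
Substituting N2 = 884 - 0.162N1 into the first: N1(1 - 0.186·0.162) = 221 - 0.186·884.
So N1* = 56.6/0.97 = 58.3, and then N2* = 884 - 0.162·58.3 = 875.

N1* ≈ 58.3, N2* ≈ 875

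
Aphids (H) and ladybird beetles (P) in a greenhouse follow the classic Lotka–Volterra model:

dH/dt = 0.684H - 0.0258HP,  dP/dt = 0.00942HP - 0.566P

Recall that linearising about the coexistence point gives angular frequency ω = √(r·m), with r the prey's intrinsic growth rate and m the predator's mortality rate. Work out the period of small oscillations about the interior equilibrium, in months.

T ≈ 10.1 months

Here r = 0.684 and m = 0.566, so r·m = 0.387.
ω = √0.387 = 0.622 per month, hence T = 2π/ω ≈ 10.1 months.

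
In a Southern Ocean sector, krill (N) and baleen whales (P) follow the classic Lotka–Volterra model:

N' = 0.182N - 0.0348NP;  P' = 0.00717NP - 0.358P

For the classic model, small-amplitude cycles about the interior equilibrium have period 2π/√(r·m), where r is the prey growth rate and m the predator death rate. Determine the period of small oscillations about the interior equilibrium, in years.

Here r = 0.182 and m = 0.358, so r·m = 0.0652.
ω = √0.0652 = 0.255 per year, hence T = 2π/ω ≈ 24.6 years.

T ≈ 24.6 years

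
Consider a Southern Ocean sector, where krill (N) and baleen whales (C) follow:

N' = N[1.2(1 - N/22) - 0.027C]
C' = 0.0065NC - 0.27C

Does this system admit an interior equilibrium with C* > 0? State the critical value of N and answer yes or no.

The predator equation gives dC/dt > 0 only when N > 0.27/0.0065 = 41.5.
Without the predator, N → K = 22. Since 22 < 41.5, the predator cannot invade.

Threshold N = 41.5; K < 41.5, so no, the predator goes extinct.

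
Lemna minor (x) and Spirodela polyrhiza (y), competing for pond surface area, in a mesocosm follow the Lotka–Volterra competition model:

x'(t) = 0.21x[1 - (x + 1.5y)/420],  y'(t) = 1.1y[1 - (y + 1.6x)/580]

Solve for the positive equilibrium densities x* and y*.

x* ≈ 321, y* ≈ 65.7

Setting both brackets to zero gives the nullclines x + 1.5y = 420 and 1.6x + y = 580.
Substituting y = 580 - 1.6x into the first: x(1 - 1.5·1.6) = 420 - 1.5·580.
So x* = -450/-1.4 = 321, and then y* = 580 - 1.6·321 = 65.7.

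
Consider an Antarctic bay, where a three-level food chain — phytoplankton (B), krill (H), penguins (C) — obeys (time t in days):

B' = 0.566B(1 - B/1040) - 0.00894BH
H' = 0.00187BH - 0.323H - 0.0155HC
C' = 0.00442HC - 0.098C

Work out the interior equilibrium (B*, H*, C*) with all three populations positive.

B* ≈ 676, H* ≈ 22.2, C* ≈ 60.7

From dC/dt = 0: 0.00442H* = 0.098, so H* = 22.2.
From dB/dt = 0: 0.566(1 - B*/1040) = 0.00894·22.2, giving B* = 1040·(1 - 0.35) = 676.
From dH/dt = 0: 0.00187·676 - 0.323 = 0.0155C*, so C* = 0.941/0.0155 = 60.7.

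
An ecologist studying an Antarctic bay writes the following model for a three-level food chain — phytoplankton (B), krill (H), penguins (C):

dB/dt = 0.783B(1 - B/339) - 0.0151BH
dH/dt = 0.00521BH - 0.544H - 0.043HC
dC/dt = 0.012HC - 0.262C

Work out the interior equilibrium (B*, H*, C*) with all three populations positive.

From dC/dt = 0: 0.012H* = 0.262, so H* = 21.8.
From dB/dt = 0: 0.783(1 - B*/339) = 0.0151·21.8, giving B* = 339·(1 - 0.421) = 196.
From dH/dt = 0: 0.00521·196 - 0.544 = 0.043C*, so C* = 0.479/0.043 = 11.1.

B* ≈ 196, H* ≈ 21.8, C* ≈ 11.1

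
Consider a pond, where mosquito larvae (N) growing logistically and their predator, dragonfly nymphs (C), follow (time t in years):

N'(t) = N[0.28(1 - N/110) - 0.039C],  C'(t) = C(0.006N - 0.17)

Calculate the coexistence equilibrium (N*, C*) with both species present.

From dC/dt = 0 with C > 0: 0.006N* = 0.17, so N* = 28.3.
Substitute into dN/dt = 0: 0.28(1 - 28.3/110) = 0.039C*.
The bracket is 0.742, giving C* = 0.208/0.039 = 5.33.

N* ≈ 28.3, C* ≈ 5.33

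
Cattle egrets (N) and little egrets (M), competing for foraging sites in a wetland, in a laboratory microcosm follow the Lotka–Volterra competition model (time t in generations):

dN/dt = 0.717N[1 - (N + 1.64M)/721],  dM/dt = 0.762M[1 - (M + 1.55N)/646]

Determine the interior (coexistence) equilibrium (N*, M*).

Setting both brackets to zero gives the nullclines N + 1.64M = 721 and 1.55N + M = 646.
Substituting M = 646 - 1.55N into the first: N(1 - 1.64·1.55) = 721 - 1.64·646.
So N* = -338/-1.54 = 219, and then M* = 646 - 1.55·219 = 306.

N* ≈ 219, M* ≈ 306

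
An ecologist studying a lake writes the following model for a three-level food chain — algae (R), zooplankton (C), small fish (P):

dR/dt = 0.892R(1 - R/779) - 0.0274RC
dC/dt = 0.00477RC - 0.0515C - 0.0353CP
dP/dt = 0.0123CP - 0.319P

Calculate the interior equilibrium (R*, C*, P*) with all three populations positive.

From dP/dt = 0: 0.0123C* = 0.319, so C* = 25.9.
From dR/dt = 0: 0.892(1 - R*/779) = 0.0274·25.9, giving R* = 779·(1 - 0.797) = 158.
From dC/dt = 0: 0.00477·158 - 0.0515 = 0.0353P*, so P* = 0.704/0.0353 = 19.9.

R* ≈ 158, C* ≈ 25.9, P* ≈ 19.9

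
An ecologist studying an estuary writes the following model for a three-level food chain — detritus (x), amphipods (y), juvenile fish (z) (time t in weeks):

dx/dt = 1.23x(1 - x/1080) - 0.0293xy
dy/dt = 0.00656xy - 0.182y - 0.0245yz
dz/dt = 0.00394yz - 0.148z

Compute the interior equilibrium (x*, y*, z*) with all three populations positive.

x* ≈ 114, y* ≈ 37.6, z* ≈ 23

From dz/dt = 0: 0.00394y* = 0.148, so y* = 37.6.
From dx/dt = 0: 1.23(1 - x*/1080) = 0.0293·37.6, giving x* = 1080·(1 - 0.895) = 114.
From dy/dt = 0: 0.00656·114 - 0.182 = 0.0245z*, so z* = 0.563/0.0245 = 23.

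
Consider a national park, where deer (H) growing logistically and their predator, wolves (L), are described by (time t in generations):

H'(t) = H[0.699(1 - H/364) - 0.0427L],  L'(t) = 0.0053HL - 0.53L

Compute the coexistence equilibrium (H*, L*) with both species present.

From dL/dt = 0 with L > 0: 0.0053H* = 0.53, so H* = 100.
Substitute into dH/dt = 0: 0.699(1 - 100/364) = 0.0427L*.
The bracket is 0.725, giving L* = 0.507/0.0427 = 11.9.

H* ≈ 100, L* ≈ 11.9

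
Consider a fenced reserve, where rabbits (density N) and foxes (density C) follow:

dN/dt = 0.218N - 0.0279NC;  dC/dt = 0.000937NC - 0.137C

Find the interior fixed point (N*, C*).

N* ≈ 146, C* ≈ 7.81

Set dC/dt = 0 with C > 0: 0.000937N - 0.137 = 0, so N* = 0.137/0.000937 = 146.
Set dN/dt = 0 with N > 0: 0.218 - 0.0279C = 0, so C* = 0.218/0.0279 = 7.81.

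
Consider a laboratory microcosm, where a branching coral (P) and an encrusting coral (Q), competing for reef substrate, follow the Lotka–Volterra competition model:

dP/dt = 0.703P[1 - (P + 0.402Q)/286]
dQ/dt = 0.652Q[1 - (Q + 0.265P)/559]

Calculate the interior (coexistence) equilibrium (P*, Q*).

P* ≈ 68.6, Q* ≈ 541

Setting both brackets to zero gives the nullclines P + 0.402Q = 286 and 0.265P + Q = 559.
Substituting Q = 559 - 0.265P into the first: P(1 - 0.402·0.265) = 286 - 0.402·559.
So P* = 61.3/0.893 = 68.6, and then Q* = 559 - 0.265·68.6 = 541.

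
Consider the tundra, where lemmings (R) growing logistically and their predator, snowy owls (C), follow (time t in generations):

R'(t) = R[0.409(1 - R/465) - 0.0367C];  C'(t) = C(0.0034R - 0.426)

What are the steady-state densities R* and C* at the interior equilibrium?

From dC/dt = 0 with C > 0: 0.0034R* = 0.426, so R* = 125.
Substitute into dR/dt = 0: 0.409(1 - 125/465) = 0.0367C*.
The bracket is 0.731, giving C* = 0.299/0.0367 = 8.14.

R* ≈ 125, C* ≈ 8.14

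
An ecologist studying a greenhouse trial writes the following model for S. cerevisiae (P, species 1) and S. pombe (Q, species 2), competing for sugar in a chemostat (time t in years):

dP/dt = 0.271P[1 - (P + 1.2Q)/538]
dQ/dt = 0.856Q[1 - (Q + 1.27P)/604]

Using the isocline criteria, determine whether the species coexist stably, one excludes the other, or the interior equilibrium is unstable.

Compare the nullcline intercepts: K1/α12 = 538/1.2 = 448 < K2 = 604; K2/α21 = 604/1.27 = 476 < K1 = 538.
Since both are reversed, neither can invade when rare; the interior point is a saddle.

unstable coexistence (outcome depends on initial conditions)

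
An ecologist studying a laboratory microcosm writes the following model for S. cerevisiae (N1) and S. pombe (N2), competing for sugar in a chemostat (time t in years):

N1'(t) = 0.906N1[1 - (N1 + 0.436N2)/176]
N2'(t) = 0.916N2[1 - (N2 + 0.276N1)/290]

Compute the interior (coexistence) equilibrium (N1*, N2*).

N1* ≈ 56.3, N2* ≈ 274

Setting both brackets to zero gives the nullclines N1 + 0.436N2 = 176 and 0.276N1 + N2 = 290.
Substituting N2 = 290 - 0.276N1 into the first: N1(1 - 0.436·0.276) = 176 - 0.436·290.
So N1* = 49.6/0.88 = 56.3, and then N2* = 290 - 0.276·56.3 = 274.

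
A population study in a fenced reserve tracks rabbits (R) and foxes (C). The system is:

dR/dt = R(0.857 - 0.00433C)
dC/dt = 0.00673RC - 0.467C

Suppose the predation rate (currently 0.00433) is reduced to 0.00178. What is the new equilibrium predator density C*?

At the interior fixed point, setting dR/dt = 0 with R > 0 fixes C* = (prey growth rate)/(RC coefficient) — independent of the other coefficients.
With the change, C* = 0.857/0.00178 = 481; it rises from 198.

C* ≈ 481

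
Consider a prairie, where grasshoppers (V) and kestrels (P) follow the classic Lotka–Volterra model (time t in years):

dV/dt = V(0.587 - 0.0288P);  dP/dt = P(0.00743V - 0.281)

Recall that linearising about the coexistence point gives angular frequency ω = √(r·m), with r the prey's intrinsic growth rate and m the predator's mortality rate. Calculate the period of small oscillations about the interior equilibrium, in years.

Here r = 0.587 and m = 0.281, so r·m = 0.165.
ω = √0.165 = 0.406 per year, hence T = 2π/ω ≈ 15.5 years.

T ≈ 15.5 years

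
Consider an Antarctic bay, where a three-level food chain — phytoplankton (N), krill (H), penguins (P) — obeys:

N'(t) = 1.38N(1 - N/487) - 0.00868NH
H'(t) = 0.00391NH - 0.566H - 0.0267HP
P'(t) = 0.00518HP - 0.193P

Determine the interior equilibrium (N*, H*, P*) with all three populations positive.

N* ≈ 373, H* ≈ 37.3, P* ≈ 33.4

From dP/dt = 0: 0.00518H* = 0.193, so H* = 37.3.
From dN/dt = 0: 1.38(1 - N*/487) = 0.00868·37.3, giving N* = 487·(1 - 0.234) = 373.
From dH/dt = 0: 0.00391·373 - 0.566 = 0.0267P*, so P* = 0.892/0.0267 = 33.4.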